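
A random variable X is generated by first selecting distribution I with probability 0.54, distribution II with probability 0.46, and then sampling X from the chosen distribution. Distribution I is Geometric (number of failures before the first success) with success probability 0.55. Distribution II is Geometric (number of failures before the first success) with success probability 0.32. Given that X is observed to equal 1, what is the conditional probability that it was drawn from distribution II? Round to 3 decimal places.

0.428

Likelihoods P(X=1 | ·): I: 0.2475; II: 0.2176.
Posterior ∝ prior × likelihood. Numerator for II: 0.46·0.2176 = 0.100096.
Normalizing constant: 0.54·0.2475 + 0.46·0.2176 = 0.233746.
P(II | observation) = 0.100096 / 0.233746 = 0.428226.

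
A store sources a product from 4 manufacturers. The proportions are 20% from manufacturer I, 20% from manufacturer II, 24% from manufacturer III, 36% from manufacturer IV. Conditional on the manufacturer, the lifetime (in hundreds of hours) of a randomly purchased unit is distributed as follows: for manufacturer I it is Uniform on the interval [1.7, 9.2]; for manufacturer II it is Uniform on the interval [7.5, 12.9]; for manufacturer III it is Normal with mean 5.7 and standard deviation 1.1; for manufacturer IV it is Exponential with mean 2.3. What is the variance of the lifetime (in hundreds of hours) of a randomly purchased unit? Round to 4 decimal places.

Per component, I: μ=5.45, E[X²]=34.39; II: μ=10.2, E[X²]=106.47; III: μ=5.7, E[X²]=33.7; IV: μ=2.3, E[X²]=10.58.
E[X] = 0.2·5.45 + 0.2·10.2 + 0.24·5.7 + 0.36·2.3 = 5.326.
E[X²] = 0.2·34.39 + 0.2·106.47 + 0.24·33.7 + 0.36·10.58 = 40.0688.
Var(X) = E[X²] − (E[X])² = 40.0688 − 28.3663 = 11.7025.

11.7025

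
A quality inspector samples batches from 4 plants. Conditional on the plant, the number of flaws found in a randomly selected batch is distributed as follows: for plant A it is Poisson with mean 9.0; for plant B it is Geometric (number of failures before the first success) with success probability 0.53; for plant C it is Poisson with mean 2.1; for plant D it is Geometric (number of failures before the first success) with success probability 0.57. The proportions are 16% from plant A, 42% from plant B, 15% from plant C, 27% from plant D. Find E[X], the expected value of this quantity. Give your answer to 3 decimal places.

2.331

Component means — A: 9; B: 0.886792; C: 2.1; D: 0.754386.
E[X] = 0.16·9 + 0.42·0.886792 + 0.15·2.1 + 0.27·0.754386 = 2.33114.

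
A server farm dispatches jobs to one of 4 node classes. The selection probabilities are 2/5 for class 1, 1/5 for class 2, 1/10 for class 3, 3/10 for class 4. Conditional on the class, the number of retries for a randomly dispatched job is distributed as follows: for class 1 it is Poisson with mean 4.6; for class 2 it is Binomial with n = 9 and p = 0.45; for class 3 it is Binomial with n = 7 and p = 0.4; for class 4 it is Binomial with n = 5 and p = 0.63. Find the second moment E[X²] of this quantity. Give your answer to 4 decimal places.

18.3084

For each component E[X²] = Var + (mean)², giving 1: 25.76; 2: 18.63; 3: 9.52; 4: 11.088.
Overall E[X²] = 0.4·25.76 + 0.2·18.63 + 0.1·9.52 + 0.3·11.088 = 18.3084.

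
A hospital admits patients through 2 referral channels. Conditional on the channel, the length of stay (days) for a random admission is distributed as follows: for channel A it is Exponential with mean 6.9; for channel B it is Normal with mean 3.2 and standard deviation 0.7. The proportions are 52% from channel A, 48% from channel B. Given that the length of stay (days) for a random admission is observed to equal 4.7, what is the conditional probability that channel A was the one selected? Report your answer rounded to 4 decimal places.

0.5807

Likelihoods f(4.7 | ·): A: 0.0733377; B: 0.057373.
Posterior ∝ prior × likelihood. Numerator for A: 0.52·0.0733377 = 0.0381356.
Normalizing constant: 0.52·0.0733377 + 0.48·0.057373 = 0.0656746.
P(A | observation) = 0.0381356 / 0.0656746 = 0.580675.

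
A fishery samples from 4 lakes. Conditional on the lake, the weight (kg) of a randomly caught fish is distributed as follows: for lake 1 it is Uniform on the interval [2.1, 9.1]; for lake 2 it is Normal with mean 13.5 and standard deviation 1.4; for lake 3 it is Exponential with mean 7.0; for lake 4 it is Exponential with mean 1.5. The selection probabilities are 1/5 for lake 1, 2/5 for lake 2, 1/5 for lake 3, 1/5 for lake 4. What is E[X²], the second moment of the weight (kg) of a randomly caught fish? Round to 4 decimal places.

For each component E[X²] = Var + (mean)², giving 1: 35.4433; 2: 184.21; 3: 98; 4: 4.5.
Overall E[X²] = 0.2·35.4433 + 0.4·184.21 + 0.2·98 + 0.2·4.5 = 101.273.

101.2727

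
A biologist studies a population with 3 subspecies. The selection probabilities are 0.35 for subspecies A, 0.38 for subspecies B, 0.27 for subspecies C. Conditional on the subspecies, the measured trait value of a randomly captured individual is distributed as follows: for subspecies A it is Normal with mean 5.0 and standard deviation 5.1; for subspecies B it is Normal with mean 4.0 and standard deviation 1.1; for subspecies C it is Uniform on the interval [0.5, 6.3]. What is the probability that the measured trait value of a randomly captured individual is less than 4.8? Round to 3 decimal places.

Conditional on each subspecies, P(X < 4.8): A: 0.484359; B: 0.766471; C: 0.741379.
By total probability, P(X < 4.8) = 0.35·0.484359 + 0.38·0.766471 + 0.27·0.741379 = 0.660957.

0.661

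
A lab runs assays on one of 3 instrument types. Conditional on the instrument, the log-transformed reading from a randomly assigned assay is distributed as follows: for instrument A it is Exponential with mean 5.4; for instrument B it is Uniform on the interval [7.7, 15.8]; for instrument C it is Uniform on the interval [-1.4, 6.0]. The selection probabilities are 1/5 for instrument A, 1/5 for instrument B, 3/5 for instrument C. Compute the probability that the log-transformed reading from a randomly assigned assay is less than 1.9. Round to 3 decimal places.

Conditional on each instrument, P(X < 1.9): A: 0.296616; B: 0; C: 0.445946.
By total probability, P(X < 1.9) = 0.2·0.296616 + 0.2·0 + 0.6·0.445946 = 0.326891.

0.327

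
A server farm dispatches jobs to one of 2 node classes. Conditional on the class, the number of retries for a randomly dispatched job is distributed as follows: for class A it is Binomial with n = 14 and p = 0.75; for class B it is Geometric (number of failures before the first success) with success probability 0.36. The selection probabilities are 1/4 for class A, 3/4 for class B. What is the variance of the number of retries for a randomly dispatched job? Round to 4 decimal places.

Per component, A: μ=10.5, E[X²]=112.875; B: μ=1.77778, E[X²]=8.09877.
E[X] = 0.25·10.5 + 0.75·1.77778 = 3.95833.
E[X²] = 0.25·112.875 + 0.75·8.09877 = 34.2928.
Var(X) = E[X²] − (E[X])² = 34.2928 − 15.6684 = 18.6244.

18.6244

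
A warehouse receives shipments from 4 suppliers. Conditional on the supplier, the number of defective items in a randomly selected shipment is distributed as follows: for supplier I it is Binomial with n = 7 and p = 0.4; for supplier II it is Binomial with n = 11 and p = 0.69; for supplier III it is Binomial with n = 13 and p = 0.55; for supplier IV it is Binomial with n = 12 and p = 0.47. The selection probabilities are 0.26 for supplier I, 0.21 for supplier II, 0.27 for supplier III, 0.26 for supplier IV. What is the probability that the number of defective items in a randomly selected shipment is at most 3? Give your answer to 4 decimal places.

Conditional on each supplier, P(X ≤ 3): I: 0.710208; II: 0.00538009; III: 0.0203418; IV: 0.106587.
By total probability, P(X ≤ 3) = 0.26·0.710208 + 0.21·0.00538009 + 0.27·0.0203418 + 0.26·0.106587 = 0.218989.

0.2190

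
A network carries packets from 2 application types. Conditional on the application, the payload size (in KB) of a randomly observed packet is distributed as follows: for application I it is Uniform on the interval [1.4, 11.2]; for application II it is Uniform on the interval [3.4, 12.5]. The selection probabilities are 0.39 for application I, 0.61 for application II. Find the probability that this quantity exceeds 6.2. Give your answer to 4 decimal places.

0.6213

Conditional on each application, P(X > 6.2): I: 0.510204; II: 0.692308.
By total probability, P(X > 6.2) = 0.39·0.510204 + 0.61·0.692308 = 0.621287.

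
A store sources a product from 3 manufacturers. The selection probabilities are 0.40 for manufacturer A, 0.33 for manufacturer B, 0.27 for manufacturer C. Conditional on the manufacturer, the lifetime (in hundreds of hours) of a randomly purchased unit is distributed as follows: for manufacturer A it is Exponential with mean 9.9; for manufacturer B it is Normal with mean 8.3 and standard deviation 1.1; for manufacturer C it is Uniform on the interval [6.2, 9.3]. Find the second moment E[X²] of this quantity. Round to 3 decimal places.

117.974

For each component E[X²] = Var + (mean)², giving A: 196.02; B: 70.1; C: 60.8633.
Overall E[X²] = 0.4·196.02 + 0.33·70.1 + 0.27·60.8633 = 117.974.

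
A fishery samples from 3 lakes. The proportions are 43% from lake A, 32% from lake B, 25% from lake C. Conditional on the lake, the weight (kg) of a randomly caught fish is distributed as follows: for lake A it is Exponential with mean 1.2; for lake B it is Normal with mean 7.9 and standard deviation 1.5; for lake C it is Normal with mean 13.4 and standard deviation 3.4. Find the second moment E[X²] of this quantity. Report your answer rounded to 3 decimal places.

For each component E[X²] = Var + (mean)², giving A: 2.88; B: 64.66; C: 191.12.
Overall E[X²] = 0.43·2.88 + 0.32·64.66 + 0.25·191.12 = 69.7096.

69.710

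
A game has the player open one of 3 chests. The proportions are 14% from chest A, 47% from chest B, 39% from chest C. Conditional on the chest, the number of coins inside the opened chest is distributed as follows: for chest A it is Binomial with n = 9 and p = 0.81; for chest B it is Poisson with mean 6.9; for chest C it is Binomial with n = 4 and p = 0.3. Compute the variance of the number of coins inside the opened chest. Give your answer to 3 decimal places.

11.755

Per component, A: μ=7.29, E[X²]=54.5292; B: μ=6.9, E[X²]=54.51; C: μ=1.2, E[X²]=2.28.
E[X] = 0.14·7.29 + 0.47·6.9 + 0.39·1.2 = 4.7316.
E[X²] = 0.14·54.5292 + 0.47·54.51 + 0.39·2.28 = 34.143.
Var(X) = E[X²] − (E[X])² = 34.143 − 22.388 = 11.7549.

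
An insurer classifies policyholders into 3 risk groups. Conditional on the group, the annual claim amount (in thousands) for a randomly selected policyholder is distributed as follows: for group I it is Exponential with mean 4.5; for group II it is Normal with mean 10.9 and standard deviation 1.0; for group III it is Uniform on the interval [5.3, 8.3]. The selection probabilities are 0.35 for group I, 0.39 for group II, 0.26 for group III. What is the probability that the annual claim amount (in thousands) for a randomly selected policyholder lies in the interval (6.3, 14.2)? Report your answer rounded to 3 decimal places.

0.635

Conditional on each group, P(6.3 < X < 14.2): I: 0.203982; II: 0.999514; III: 0.666667.
By total probability, P(6.3 < X < 14.2) = 0.35·0.203982 + 0.39·0.999514 + 0.26·0.666667 = 0.634538.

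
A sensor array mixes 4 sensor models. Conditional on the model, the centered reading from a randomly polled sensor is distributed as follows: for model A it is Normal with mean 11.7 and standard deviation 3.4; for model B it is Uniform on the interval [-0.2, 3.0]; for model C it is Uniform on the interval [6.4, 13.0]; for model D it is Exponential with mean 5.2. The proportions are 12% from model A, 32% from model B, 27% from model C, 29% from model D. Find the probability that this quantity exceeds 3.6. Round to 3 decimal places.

0.534

Conditional on each model, P(X > 3.6): A: 0.991399; B: 0; C: 1; D: 0.50042.
By total probability, P(X > 3.6) = 0.12·0.991399 + 0.32·0 + 0.27·1 + 0.29·0.50042 = 0.53409.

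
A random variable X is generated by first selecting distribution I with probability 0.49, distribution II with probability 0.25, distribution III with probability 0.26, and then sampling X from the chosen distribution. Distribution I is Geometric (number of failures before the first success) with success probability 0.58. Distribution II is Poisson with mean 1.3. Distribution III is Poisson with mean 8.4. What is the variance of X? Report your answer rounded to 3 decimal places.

13.944

Per component, I: μ=0.724138, E[X²]=1.77289; II: μ=1.3, E[X²]=2.99; III: μ=8.4, E[X²]=78.96.
E[X] = 0.49·0.724138 + 0.25·1.3 + 0.26·8.4 = 2.86383.
E[X²] = 0.49·1.77289 + 0.25·2.99 + 0.26·78.96 = 22.1458.
Var(X) = E[X²] − (E[X])² = 22.1458 − 8.20151 = 13.9443.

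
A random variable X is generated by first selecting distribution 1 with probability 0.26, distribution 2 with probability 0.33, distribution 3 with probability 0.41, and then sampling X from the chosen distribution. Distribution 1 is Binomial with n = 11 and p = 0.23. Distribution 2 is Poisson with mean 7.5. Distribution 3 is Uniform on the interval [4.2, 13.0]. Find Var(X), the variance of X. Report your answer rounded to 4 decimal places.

11.8381

Per component, 1: μ=2.53, E[X²]=8.349; 2: μ=7.5, E[X²]=63.75; 3: μ=8.6, E[X²]=80.4133.
E[X] = 0.26·2.53 + 0.33·7.5 + 0.41·8.6 = 6.6588.
E[X²] = 0.26·8.349 + 0.33·63.75 + 0.41·80.4133 = 56.1777.
Var(X) = E[X²] − (E[X])² = 56.1777 − 44.3396 = 11.8381.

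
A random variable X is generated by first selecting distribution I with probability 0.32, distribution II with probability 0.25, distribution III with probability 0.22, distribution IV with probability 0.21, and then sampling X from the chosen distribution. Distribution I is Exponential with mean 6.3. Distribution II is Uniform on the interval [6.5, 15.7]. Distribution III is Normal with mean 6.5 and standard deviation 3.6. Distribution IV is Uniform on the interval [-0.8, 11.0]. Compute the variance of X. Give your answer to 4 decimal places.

Per component, I: μ=6.3, E[X²]=79.38; II: μ=11.1, E[X²]=130.263; III: μ=6.5, E[X²]=55.21; IV: μ=5.1, E[X²]=37.6133.
E[X] = 0.32·6.3 + 0.25·11.1 + 0.22·6.5 + 0.21·5.1 = 7.292.
E[X²] = 0.32·79.38 + 0.25·130.263 + 0.22·55.21 + 0.21·37.6133 = 78.0124.
Var(X) = E[X²] − (E[X])² = 78.0124 − 53.1733 = 24.8392.

24.8392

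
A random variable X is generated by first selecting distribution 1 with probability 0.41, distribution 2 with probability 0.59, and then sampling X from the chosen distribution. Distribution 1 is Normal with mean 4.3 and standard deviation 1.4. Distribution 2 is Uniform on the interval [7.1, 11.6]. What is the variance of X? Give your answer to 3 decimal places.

Per component, 1: μ=4.3, E[X²]=20.45; 2: μ=9.35, E[X²]=89.11.
E[X] = 0.41·4.3 + 0.59·9.35 = 7.2795.
E[X²] = 0.41·20.45 + 0.59·89.11 = 60.9594.
Var(X) = E[X²] − (E[X])² = 60.9594 − 52.9911 = 7.96828.

7.968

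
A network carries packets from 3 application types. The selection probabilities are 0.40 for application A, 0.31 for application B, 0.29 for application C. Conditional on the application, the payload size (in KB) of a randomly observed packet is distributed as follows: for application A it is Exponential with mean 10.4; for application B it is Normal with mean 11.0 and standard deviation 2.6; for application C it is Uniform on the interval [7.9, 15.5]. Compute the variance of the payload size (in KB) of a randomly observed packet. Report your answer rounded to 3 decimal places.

Per component, A: μ=10.4, E[X²]=216.32; B: μ=11, E[X²]=127.76; C: μ=11.7, E[X²]=141.703.
E[X] = 0.4·10.4 + 0.31·11 + 0.29·11.7 = 10.963.
E[X²] = 0.4·216.32 + 0.31·127.76 + 0.29·141.703 = 167.228.
Var(X) = E[X²] − (E[X])² = 167.228 − 120.187 = 47.0402.

47.040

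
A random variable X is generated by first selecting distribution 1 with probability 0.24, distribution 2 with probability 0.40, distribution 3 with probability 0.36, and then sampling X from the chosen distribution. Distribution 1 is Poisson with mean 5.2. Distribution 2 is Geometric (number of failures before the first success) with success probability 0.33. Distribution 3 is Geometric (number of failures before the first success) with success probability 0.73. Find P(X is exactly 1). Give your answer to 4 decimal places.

0.1663

Conditional on each component, P(X = 1): 1: 0.0286861; 2: 0.2211; 3: 0.1971.
By total probability, P(X = 1) = 0.24·0.0286861 + 0.4·0.2211 + 0.36·0.1971 = 0.166281.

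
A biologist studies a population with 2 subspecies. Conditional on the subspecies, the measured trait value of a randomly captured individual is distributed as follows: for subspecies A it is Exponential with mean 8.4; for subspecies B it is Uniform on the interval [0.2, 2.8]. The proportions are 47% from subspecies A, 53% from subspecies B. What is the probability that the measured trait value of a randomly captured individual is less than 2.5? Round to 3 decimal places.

0.590

Conditional on each subspecies, P(X < 2.5): A: 0.257416; B: 0.884615.
By total probability, P(X < 2.5) = 0.47·0.257416 + 0.53·0.884615 = 0.589832.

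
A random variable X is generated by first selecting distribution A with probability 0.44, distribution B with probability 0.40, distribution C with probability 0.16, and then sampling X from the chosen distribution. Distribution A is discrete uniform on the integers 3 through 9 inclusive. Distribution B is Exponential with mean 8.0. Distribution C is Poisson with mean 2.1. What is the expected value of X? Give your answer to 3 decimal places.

Component means — A: 6; B: 8; C: 2.1.
E[X] = 0.44·6 + 0.4·8 + 0.16·2.1 = 6.176.

6.176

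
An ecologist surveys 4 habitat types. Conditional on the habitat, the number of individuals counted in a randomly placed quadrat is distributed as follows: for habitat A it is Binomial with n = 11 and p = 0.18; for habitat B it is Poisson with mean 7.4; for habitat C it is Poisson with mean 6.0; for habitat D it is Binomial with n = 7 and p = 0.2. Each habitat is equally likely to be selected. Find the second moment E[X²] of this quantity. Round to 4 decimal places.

28.1960

For each component E[X²] = Var + (mean)², giving A: 5.544; B: 62.16; C: 42; D: 3.08.
Overall E[X²] = 0.25·5.544 + 0.25·62.16 + 0.25·42 + 0.25·3.08 = 28.196.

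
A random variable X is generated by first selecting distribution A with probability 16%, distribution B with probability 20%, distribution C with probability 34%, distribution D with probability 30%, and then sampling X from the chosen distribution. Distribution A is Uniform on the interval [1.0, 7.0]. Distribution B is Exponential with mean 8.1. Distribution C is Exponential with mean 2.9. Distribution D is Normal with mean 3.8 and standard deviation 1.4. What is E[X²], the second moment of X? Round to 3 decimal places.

39.923

For each component E[X²] = Var + (mean)², giving A: 19; B: 131.22; C: 16.82; D: 16.4.
Overall E[X²] = 0.16·19 + 0.2·131.22 + 0.34·16.82 + 0.3·16.4 = 39.9228.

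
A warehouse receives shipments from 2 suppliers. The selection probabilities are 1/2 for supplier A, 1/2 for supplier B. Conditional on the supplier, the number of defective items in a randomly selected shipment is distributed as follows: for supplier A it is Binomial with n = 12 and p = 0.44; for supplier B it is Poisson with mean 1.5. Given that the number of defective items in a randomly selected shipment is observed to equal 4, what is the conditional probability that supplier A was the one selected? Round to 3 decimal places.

0.792

Likelihoods P(X=4 | ·): A: 0.17944; B: 0.0470665.
Posterior ∝ prior × likelihood. Numerator for A: 0.5·0.17944 = 0.0897202.
Normalizing constant: 0.5·0.17944 + 0.5·0.0470665 = 0.113253.
P(A | observation) = 0.0897202 / 0.113253 = 0.792207.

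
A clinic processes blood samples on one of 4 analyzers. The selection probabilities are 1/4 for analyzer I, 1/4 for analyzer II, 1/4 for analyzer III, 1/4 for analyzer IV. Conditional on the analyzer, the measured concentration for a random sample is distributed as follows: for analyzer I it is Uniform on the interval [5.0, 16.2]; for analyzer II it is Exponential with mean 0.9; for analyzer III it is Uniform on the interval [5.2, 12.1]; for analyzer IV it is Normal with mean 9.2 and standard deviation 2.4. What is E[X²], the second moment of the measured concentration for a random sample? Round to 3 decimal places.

For each component E[X²] = Var + (mean)², giving I: 122.813; II: 1.62; III: 78.79; IV: 90.4.
Overall E[X²] = 0.25·122.813 + 0.25·1.62 + 0.25·78.79 + 0.25·90.4 = 73.4058.

73.406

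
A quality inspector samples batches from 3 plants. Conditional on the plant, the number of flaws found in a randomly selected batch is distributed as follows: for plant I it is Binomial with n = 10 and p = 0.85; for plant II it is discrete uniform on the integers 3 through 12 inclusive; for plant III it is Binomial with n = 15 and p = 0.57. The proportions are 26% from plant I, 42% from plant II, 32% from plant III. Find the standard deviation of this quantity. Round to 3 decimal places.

2.287

Per component, I: μ=8.5, E[X²]=73.525; II: μ=7.5, E[X²]=64.5; III: μ=8.55, E[X²]=76.779.
E[X] = 0.26·8.5 + 0.42·7.5 + 0.32·8.55 = 8.096.
E[X²] = 0.26·73.525 + 0.42·64.5 + 0.32·76.779 = 70.7758.
Var(X) = E[X²] − (E[X])² = 70.7758 − 65.5452 = 5.23056.
SD(X) = √5.23056 = 2.28704.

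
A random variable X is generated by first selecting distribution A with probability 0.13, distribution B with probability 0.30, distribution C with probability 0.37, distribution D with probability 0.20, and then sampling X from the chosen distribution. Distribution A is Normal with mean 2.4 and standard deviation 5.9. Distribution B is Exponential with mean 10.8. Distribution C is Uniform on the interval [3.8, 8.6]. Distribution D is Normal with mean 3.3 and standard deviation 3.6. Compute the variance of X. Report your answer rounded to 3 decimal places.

52.633

Per component, A: μ=2.4, E[X²]=40.57; B: μ=10.8, E[X²]=233.28; C: μ=6.2, E[X²]=40.36; D: μ=3.3, E[X²]=23.85.
E[X] = 0.13·2.4 + 0.3·10.8 + 0.37·6.2 + 0.2·3.3 = 6.506.
E[X²] = 0.13·40.57 + 0.3·233.28 + 0.37·40.36 + 0.2·23.85 = 94.9613.
Var(X) = E[X²] − (E[X])² = 94.9613 − 42.328 = 52.6333.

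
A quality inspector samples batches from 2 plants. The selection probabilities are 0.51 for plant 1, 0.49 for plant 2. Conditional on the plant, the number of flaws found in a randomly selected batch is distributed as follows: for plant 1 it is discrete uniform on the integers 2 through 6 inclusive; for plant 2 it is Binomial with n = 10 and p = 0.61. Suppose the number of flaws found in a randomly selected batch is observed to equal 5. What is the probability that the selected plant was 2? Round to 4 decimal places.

0.4798

Likelihoods P(X=5 | ·): 1: 0.2; 2: 0.192032.
Posterior ∝ prior × likelihood. Numerator for 2: 0.49·0.192032 = 0.0940955.
Normalizing constant: 0.51·0.2 + 0.49·0.192032 = 0.196095.
P(2 | observation) = 0.0940955 / 0.196095 = 0.479845.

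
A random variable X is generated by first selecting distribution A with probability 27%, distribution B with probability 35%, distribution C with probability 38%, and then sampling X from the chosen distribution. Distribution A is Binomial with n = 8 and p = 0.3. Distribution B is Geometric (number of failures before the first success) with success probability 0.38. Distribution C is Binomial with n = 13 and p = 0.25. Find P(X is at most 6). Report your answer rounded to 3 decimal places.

Conditional on each component, P(X ≤ 6): A: 0.99871; B: 0.964784; C: 0.97571.
By total probability, P(X ≤ 6) = 0.27·0.99871 + 0.35·0.964784 + 0.38·0.97571 = 0.978096.

0.978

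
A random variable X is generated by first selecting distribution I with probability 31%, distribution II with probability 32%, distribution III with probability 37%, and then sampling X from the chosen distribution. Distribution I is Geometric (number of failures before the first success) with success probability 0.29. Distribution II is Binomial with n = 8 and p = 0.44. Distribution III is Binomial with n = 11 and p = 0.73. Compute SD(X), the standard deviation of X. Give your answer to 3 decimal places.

Per component, I: μ=2.44828, E[X²]=14.4364; II: μ=3.52, E[X²]=14.3616; III: μ=8.03, E[X²]=66.649.
E[X] = 0.31·2.44828 + 0.32·3.52 + 0.37·8.03 = 4.85647.
E[X²] = 0.31·14.4364 + 0.32·14.3616 + 0.37·66.649 = 33.7311.
Var(X) = E[X²] − (E[X])² = 33.7311 − 23.5853 = 10.1459.
SD(X) = √10.1459 = 3.18526.

3.185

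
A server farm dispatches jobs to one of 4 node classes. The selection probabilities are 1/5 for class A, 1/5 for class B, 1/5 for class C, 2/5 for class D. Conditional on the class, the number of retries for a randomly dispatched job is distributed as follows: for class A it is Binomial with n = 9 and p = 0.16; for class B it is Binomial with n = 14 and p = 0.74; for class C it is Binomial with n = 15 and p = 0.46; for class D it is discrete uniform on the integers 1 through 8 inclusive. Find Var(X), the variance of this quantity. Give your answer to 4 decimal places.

Per component, A: μ=1.44, E[X²]=3.2832; B: μ=10.36, E[X²]=110.023; C: μ=6.9, E[X²]=51.336; D: μ=4.5, E[X²]=25.5.
E[X] = 0.2·1.44 + 0.2·10.36 + 0.2·6.9 + 0.4·4.5 = 5.54.
E[X²] = 0.2·3.2832 + 0.2·110.023 + 0.2·51.336 + 0.4·25.5 = 43.1285.
Var(X) = E[X²] − (E[X])² = 43.1285 − 30.6916 = 12.4369.

12.4369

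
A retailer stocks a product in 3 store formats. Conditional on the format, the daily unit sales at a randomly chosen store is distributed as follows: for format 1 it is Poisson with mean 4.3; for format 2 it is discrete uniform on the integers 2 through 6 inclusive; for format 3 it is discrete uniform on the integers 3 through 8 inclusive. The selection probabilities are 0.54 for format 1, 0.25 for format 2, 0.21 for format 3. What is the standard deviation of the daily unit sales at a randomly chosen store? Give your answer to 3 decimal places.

1.931

Per component, 1: μ=4.3, E[X²]=22.79; 2: μ=4, E[X²]=18; 3: μ=5.5, E[X²]=33.1667.
E[X] = 0.54·4.3 + 0.25·4 + 0.21·5.5 = 4.477.
E[X²] = 0.54·22.79 + 0.25·18 + 0.21·33.1667 = 23.7716.
Var(X) = E[X²] − (E[X])² = 23.7716 − 20.0435 = 3.72807.
SD(X) = √3.72807 = 1.93082.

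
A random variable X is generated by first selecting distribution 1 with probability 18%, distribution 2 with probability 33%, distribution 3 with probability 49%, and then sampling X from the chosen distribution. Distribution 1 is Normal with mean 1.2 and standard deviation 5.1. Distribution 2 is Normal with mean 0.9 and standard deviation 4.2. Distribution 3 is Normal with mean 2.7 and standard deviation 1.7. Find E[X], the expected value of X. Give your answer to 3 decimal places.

Component means — 1: 1.2; 2: 0.9; 3: 2.7.
E[X] = 0.18·1.2 + 0.33·0.9 + 0.49·2.7 = 1.836.

1.836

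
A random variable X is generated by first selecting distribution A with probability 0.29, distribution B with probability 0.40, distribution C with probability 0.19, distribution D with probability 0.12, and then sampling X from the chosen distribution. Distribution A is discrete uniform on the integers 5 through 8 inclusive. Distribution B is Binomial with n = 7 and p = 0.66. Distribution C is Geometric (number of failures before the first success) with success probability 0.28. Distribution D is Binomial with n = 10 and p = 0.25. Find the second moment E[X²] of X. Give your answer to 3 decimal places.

For each component E[X²] = Var + (mean)², giving A: 43.5; B: 22.9152; C: 15.7959; D: 8.125.
Overall E[X²] = 0.29·43.5 + 0.4·22.9152 + 0.19·15.7959 + 0.12·8.125 = 25.7573.

25.757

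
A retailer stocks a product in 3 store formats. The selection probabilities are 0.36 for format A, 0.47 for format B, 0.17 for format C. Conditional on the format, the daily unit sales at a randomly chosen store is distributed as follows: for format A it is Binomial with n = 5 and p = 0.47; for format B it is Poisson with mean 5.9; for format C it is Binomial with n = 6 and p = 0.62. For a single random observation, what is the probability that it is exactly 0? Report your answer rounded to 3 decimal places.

Conditional on each format, P(X = 0): A: 0.0418195; B: 0.00273944; C: 0.00301094.
By total probability, P(X = 0) = 0.36·0.0418195 + 0.47·0.00273944 + 0.17·0.00301094 = 0.0168544.

0.017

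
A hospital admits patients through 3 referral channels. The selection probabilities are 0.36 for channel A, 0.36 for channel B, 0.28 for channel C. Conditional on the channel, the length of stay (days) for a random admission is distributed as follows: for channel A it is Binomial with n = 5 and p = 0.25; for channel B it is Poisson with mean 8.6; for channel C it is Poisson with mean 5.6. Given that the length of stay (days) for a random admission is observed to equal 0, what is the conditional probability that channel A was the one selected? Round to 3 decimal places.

0.987

Likelihoods P(X=0 | ·): A: 0.237305; B: 0.000184106; C: 0.00369786.
Posterior ∝ prior × likelihood. Numerator for A: 0.36·0.237305 = 0.0854297.
Normalizing constant: 0.36·0.237305 + 0.36·0.000184106 + 0.28·0.00369786 = 0.0865314.
P(A | observation) = 0.0854297 / 0.0865314 = 0.987268.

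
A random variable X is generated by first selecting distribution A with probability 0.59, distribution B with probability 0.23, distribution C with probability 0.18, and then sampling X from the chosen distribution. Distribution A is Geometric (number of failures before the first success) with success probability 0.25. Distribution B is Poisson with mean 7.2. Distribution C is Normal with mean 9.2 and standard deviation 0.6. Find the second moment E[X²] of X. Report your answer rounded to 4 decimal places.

41.2692

For each component E[X²] = Var + (mean)², giving A: 21; B: 59.04; C: 85.
Overall E[X²] = 0.59·21 + 0.23·59.04 + 0.18·85 = 41.2692.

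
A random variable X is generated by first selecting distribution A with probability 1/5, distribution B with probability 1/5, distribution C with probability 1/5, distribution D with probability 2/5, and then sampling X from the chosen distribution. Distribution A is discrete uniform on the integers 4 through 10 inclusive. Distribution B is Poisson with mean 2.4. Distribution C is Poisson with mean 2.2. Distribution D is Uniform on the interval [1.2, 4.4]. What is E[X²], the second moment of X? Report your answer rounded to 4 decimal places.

17.1173

For each component E[X²] = Var + (mean)², giving A: 53; B: 8.16; C: 7.04; D: 8.69333.
Overall E[X²] = 0.2·53 + 0.2·8.16 + 0.2·7.04 + 0.4·8.69333 = 17.1173.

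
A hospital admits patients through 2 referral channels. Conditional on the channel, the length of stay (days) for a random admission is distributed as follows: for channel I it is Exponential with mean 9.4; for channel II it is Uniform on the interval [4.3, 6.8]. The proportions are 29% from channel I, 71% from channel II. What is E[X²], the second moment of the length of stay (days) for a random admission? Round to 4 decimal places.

For each component E[X²] = Var + (mean)², giving I: 176.72; II: 31.3233.
Overall E[X²] = 0.29·176.72 + 0.71·31.3233 = 73.4884.

73.4884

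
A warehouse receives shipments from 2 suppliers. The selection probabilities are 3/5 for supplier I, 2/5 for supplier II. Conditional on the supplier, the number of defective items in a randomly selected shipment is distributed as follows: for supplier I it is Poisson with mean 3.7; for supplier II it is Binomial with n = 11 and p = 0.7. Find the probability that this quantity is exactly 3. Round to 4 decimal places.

Conditional on each supplier, P(X = 3): I: 0.20872; II: 0.0037132.
By total probability, P(X = 3) = 0.6·0.20872 + 0.4·0.0037132 = 0.126717.

0.1267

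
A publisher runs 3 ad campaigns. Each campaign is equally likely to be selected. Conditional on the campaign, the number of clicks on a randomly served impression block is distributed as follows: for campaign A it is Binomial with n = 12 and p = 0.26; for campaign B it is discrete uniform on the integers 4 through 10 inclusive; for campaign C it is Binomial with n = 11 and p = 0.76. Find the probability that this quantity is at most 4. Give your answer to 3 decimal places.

Conditional on each campaign, P(X ≤ 4): A: 0.821031; B: 0.142857; C: 0.00593615.
By total probability, P(X ≤ 4) = 0.333333·0.821031 + 0.333333·0.142857 + 0.333333·0.00593615 = 0.323275.

0.323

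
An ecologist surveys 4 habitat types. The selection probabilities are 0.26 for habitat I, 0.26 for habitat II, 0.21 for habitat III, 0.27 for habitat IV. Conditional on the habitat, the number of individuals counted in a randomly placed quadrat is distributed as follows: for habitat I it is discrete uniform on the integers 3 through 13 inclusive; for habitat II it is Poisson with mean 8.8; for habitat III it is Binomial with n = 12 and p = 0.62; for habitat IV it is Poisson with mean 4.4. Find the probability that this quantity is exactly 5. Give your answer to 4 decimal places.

Conditional on each habitat, P(X = 5): I: 0.0909091; II: 0.0662889; III: 0.0830173; IV: 0.168728.
By total probability, P(X = 5) = 0.26·0.0909091 + 0.26·0.0662889 + 0.21·0.0830173 + 0.27·0.168728 = 0.103862.

0.1039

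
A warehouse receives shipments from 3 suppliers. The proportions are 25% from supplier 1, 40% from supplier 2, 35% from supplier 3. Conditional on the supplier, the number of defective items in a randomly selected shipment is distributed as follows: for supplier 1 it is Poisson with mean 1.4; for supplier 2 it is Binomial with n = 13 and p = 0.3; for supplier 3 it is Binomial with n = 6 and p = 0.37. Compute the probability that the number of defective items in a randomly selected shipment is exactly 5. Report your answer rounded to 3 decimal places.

Conditional on each supplier, P(X = 5): 1: 0.0110521; 2: 0.180289; 3: 0.026212.
By total probability, P(X = 5) = 0.25·0.0110521 + 0.4·0.180289 + 0.35·0.026212 = 0.0840528.

0.084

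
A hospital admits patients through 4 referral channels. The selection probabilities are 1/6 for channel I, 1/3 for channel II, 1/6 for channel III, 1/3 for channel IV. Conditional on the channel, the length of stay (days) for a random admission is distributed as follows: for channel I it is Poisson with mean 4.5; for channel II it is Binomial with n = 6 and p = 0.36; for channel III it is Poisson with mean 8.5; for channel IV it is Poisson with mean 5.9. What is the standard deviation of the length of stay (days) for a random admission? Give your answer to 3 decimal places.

3.101

Per component, I: μ=4.5, E[X²]=24.75; II: μ=2.16, E[X²]=6.048; III: μ=8.5, E[X²]=80.75; IV: μ=5.9, E[X²]=40.71.
E[X] = 0.166667·4.5 + 0.333333·2.16 + 0.166667·8.5 + 0.333333·5.9 = 4.85333.
E[X²] = 0.166667·24.75 + 0.333333·6.048 + 0.166667·80.75 + 0.333333·40.71 = 33.1693.
Var(X) = E[X²] − (E[X])² = 33.1693 − 23.5548 = 9.61449.
SD(X) = √9.61449 = 3.10072.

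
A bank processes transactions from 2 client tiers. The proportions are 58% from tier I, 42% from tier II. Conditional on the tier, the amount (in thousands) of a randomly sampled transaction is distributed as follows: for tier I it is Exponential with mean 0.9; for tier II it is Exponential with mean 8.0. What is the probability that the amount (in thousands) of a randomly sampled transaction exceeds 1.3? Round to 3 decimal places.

Conditional on each tier, P(X > 1.3): I: 0.235877; II: 0.850016.
By total probability, P(X > 1.3) = 0.58·0.235877 + 0.42·0.850016 = 0.493815.

0.494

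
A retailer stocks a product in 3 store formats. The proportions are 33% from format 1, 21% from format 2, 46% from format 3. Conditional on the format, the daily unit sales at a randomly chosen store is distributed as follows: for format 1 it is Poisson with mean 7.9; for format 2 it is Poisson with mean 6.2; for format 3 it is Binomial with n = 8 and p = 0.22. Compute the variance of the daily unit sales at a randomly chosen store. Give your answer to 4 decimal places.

12.3679

Per component, 1: μ=7.9, E[X²]=70.31; 2: μ=6.2, E[X²]=44.64; 3: μ=1.76, E[X²]=4.4704.
E[X] = 0.33·7.9 + 0.21·6.2 + 0.46·1.76 = 4.7186.
E[X²] = 0.33·70.31 + 0.21·44.64 + 0.46·4.4704 = 34.6331.
Var(X) = E[X²] − (E[X])² = 34.6331 − 22.2652 = 12.3679.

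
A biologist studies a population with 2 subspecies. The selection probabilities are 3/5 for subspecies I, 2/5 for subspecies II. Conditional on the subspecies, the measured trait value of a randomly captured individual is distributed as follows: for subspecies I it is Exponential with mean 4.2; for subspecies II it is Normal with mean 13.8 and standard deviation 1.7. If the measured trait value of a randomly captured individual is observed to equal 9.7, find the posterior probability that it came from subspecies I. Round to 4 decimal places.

0.7347

Likelihoods f(9.7 | ·): I: 0.0236449; II: 0.0128056.
Posterior ∝ prior × likelihood. Numerator for I: 0.6·0.0236449 = 0.0141869.
Normalizing constant: 0.6·0.0236449 + 0.4·0.0128056 = 0.0193092.
P(I | observation) = 0.0141869 / 0.0193092 = 0.734725.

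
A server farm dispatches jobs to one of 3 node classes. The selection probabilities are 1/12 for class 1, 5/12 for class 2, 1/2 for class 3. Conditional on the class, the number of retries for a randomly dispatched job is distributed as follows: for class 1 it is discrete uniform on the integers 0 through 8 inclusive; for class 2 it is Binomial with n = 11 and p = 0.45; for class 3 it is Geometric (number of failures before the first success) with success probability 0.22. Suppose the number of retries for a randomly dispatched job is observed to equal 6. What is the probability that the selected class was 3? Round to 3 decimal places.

0.216

Likelihoods P(X=6 | ·): 1: 0.111111; 2: 0.193077; 3: 0.0495439.
Posterior ∝ prior × likelihood. Numerator for 3: 0.5·0.0495439 = 0.024772.
Normalizing constant: 0.0833333·0.111111 + 0.416667·0.193077 + 0.5·0.0495439 = 0.11448.
P(3 | observation) = 0.024772 / 0.11448 = 0.216387.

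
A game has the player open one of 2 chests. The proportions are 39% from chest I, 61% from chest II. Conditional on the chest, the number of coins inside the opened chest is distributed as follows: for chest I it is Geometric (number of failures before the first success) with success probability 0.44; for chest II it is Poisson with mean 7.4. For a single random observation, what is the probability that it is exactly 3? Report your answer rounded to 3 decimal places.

Conditional on each chest, P(X = 3): I: 0.077271; II: 0.0412824.
By total probability, P(X = 3) = 0.39·0.077271 + 0.61·0.0412824 = 0.055318.

0.055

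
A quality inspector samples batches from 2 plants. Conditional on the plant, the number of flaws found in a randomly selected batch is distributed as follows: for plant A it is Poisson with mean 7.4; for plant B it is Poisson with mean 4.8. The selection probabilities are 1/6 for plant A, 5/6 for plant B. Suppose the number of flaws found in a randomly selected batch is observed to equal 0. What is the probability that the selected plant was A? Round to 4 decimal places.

0.0146

Likelihoods P(X=0 | ·): A: 0.000611253; B: 0.00822975.
Posterior ∝ prior × likelihood. Numerator for A: 0.166667·0.000611253 = 0.000101875.
Normalizing constant: 0.166667·0.000611253 + 0.833333·0.00822975 = 0.00696.
P(A | observation) = 0.000101875 / 0.00696 = 0.0146373.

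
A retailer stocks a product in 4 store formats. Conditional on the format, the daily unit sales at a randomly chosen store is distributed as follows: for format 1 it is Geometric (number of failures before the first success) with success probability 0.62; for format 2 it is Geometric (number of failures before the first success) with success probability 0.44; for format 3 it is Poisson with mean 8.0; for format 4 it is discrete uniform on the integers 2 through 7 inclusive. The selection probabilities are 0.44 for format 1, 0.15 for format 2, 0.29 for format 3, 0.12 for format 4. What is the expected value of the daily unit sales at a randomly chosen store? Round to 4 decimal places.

Component means — 1: 0.612903; 2: 1.27273; 3: 8; 4: 4.5.
E[X] = 0.44·0.612903 + 0.15·1.27273 + 0.29·8 + 0.12·4.5 = 3.32059.

3.3206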